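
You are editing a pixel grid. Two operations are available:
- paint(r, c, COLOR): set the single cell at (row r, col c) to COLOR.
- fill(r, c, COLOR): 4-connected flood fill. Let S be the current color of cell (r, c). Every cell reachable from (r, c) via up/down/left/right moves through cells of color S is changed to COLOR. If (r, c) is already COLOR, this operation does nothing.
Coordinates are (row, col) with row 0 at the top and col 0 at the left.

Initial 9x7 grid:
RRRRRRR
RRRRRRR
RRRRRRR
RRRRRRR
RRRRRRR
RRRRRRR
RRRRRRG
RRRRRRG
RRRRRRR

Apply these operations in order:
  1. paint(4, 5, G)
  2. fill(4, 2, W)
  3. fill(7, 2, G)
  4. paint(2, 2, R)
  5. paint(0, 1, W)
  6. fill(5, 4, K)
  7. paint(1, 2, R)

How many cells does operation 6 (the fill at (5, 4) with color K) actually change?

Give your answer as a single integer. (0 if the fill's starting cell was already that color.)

Answer: 61

Derivation:
After op 1 paint(4,5,G):
RRRRRRR
RRRRRRR
RRRRRRR
RRRRRRR
RRRRRGR
RRRRRRR
RRRRRRG
RRRRRRG
RRRRRRR
After op 2 fill(4,2,W) [60 cells changed]:
WWWWWWW
WWWWWWW
WWWWWWW
WWWWWWW
WWWWWGW
WWWWWWW
WWWWWWG
WWWWWWG
WWWWWWW
After op 3 fill(7,2,G) [60 cells changed]:
GGGGGGG
GGGGGGG
GGGGGGG
GGGGGGG
GGGGGGG
GGGGGGG
GGGGGGG
GGGGGGG
GGGGGGG
After op 4 paint(2,2,R):
GGGGGGG
GGGGGGG
GGRGGGG
GGGGGGG
GGGGGGG
GGGGGGG
GGGGGGG
GGGGGGG
GGGGGGG
After op 5 paint(0,1,W):
GWGGGGG
GGGGGGG
GGRGGGG
GGGGGGG
GGGGGGG
GGGGGGG
GGGGGGG
GGGGGGG
GGGGGGG
After op 6 fill(5,4,K) [61 cells changed]:
KWKKKKK
KKKKKKK
KKRKKKK
KKKKKKK
KKKKKKK
KKKKKKK
KKKKKKK
KKKKKKK
KKKKKKK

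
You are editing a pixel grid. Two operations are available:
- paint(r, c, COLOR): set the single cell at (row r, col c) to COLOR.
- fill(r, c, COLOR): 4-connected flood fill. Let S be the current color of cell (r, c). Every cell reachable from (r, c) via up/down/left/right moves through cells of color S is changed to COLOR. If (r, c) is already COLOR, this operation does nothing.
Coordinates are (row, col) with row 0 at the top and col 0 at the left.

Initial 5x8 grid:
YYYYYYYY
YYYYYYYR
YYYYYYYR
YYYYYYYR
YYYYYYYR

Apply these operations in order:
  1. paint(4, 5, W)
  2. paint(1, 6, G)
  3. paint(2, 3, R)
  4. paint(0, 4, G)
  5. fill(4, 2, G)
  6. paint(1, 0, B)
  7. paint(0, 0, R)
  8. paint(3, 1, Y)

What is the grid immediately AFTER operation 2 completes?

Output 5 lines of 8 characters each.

Answer: YYYYYYYY
YYYYYYGR
YYYYYYYR
YYYYYYYR
YYYYYWYR

Derivation:
After op 1 paint(4,5,W):
YYYYYYYY
YYYYYYYR
YYYYYYYR
YYYYYYYR
YYYYYWYR
After op 2 paint(1,6,G):
YYYYYYYY
YYYYYYGR
YYYYYYYR
YYYYYYYR
YYYYYWYR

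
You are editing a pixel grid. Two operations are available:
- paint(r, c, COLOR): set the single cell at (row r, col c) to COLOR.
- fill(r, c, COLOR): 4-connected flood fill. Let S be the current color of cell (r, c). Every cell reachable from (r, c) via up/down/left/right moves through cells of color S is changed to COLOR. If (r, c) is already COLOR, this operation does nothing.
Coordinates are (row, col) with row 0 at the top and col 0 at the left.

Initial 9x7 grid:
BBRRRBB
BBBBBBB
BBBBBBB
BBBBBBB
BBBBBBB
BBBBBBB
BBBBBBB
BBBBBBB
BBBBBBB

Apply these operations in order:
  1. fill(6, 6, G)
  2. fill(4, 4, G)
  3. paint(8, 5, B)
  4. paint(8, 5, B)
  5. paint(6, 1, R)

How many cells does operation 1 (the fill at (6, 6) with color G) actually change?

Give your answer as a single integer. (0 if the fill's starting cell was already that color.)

Answer: 60

Derivation:
After op 1 fill(6,6,G) [60 cells changed]:
GGRRRGG
GGGGGGG
GGGGGGG
GGGGGGG
GGGGGGG
GGGGGGG
GGGGGGG
GGGGGGG
GGGGGGG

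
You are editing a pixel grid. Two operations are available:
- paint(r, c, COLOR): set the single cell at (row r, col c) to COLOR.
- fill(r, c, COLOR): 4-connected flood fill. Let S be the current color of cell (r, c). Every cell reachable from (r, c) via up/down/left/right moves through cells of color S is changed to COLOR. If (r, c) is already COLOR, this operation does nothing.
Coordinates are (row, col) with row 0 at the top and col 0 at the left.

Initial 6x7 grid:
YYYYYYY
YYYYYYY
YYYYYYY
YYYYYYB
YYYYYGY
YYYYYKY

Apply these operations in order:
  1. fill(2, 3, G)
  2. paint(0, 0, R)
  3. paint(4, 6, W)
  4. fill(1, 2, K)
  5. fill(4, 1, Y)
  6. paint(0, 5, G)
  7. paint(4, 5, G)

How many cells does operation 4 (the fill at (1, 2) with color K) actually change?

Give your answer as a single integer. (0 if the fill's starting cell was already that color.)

After op 1 fill(2,3,G) [37 cells changed]:
GGGGGGG
GGGGGGG
GGGGGGG
GGGGGGB
GGGGGGY
GGGGGKY
After op 2 paint(0,0,R):
RGGGGGG
GGGGGGG
GGGGGGG
GGGGGGB
GGGGGGY
GGGGGKY
After op 3 paint(4,6,W):
RGGGGGG
GGGGGGG
GGGGGGG
GGGGGGB
GGGGGGW
GGGGGKY
After op 4 fill(1,2,K) [37 cells changed]:
RKKKKKK
KKKKKKK
KKKKKKK
KKKKKKB
KKKKKKW
KKKKKKY

Answer: 37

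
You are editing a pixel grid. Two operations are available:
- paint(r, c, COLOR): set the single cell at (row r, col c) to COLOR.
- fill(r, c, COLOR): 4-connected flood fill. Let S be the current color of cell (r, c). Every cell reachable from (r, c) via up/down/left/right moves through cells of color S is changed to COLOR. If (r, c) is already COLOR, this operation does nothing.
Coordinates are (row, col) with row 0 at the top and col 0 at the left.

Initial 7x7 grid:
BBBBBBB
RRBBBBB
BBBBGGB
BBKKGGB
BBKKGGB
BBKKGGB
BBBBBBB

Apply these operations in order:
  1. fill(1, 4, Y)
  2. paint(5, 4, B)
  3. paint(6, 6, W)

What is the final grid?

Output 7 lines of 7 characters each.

After op 1 fill(1,4,Y) [33 cells changed]:
YYYYYYY
RRYYYYY
YYYYGGY
YYKKGGY
YYKKGGY
YYKKGGY
YYYYYYY
After op 2 paint(5,4,B):
YYYYYYY
RRYYYYY
YYYYGGY
YYKKGGY
YYKKGGY
YYKKBGY
YYYYYYY
After op 3 paint(6,6,W):
YYYYYYY
RRYYYYY
YYYYGGY
YYKKGGY
YYKKGGY
YYKKBGY
YYYYYYW

Answer: YYYYYYY
RRYYYYY
YYYYGGY
YYKKGGY
YYKKGGY
YYKKBGY
YYYYYYW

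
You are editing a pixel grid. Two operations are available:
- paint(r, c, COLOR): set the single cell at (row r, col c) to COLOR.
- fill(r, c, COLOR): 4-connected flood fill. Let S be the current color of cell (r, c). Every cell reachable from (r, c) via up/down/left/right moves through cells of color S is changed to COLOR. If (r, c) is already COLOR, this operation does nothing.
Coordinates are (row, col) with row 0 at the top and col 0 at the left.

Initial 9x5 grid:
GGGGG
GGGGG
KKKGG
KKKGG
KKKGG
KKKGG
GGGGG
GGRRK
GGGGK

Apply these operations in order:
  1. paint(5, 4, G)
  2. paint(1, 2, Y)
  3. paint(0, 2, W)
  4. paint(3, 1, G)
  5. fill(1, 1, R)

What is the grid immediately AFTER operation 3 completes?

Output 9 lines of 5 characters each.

Answer: GGWGG
GGYGG
KKKGG
KKKGG
KKKGG
KKKGG
GGGGG
GGRRK
GGGGK

Derivation:
After op 1 paint(5,4,G):
GGGGG
GGGGG
KKKGG
KKKGG
KKKGG
KKKGG
GGGGG
GGRRK
GGGGK
After op 2 paint(1,2,Y):
GGGGG
GGYGG
KKKGG
KKKGG
KKKGG
KKKGG
GGGGG
GGRRK
GGGGK
After op 3 paint(0,2,W):
GGWGG
GGYGG
KKKGG
KKKGG
KKKGG
KKKGG
GGGGG
GGRRK
GGGGK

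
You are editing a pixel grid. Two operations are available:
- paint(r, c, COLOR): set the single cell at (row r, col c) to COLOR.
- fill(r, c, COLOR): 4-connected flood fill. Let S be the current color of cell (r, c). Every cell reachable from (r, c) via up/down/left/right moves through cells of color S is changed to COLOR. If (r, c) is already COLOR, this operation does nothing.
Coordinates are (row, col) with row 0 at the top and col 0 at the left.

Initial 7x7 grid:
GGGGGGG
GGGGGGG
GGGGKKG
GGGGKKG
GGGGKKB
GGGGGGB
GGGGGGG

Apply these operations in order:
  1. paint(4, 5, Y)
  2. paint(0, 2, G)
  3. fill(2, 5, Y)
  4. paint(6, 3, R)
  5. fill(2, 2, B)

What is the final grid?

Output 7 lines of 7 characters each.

Answer: BBBBBBB
BBBBBBB
BBBBYYB
BBBBYYB
BBBBYYB
BBBBBBB
BBBRBBB

Derivation:
After op 1 paint(4,5,Y):
GGGGGGG
GGGGGGG
GGGGKKG
GGGGKKG
GGGGKYB
GGGGGGB
GGGGGGG
After op 2 paint(0,2,G):
GGGGGGG
GGGGGGG
GGGGKKG
GGGGKKG
GGGGKYB
GGGGGGB
GGGGGGG
After op 3 fill(2,5,Y) [5 cells changed]:
GGGGGGG
GGGGGGG
GGGGYYG
GGGGYYG
GGGGYYB
GGGGGGB
GGGGGGG
After op 4 paint(6,3,R):
GGGGGGG
GGGGGGG
GGGGYYG
GGGGYYG
GGGGYYB
GGGGGGB
GGGRGGG
After op 5 fill(2,2,B) [40 cells changed]:
BBBBBBB
BBBBBBB
BBBBYYB
BBBBYYB
BBBBYYB
BBBBBBB
BBBRBBB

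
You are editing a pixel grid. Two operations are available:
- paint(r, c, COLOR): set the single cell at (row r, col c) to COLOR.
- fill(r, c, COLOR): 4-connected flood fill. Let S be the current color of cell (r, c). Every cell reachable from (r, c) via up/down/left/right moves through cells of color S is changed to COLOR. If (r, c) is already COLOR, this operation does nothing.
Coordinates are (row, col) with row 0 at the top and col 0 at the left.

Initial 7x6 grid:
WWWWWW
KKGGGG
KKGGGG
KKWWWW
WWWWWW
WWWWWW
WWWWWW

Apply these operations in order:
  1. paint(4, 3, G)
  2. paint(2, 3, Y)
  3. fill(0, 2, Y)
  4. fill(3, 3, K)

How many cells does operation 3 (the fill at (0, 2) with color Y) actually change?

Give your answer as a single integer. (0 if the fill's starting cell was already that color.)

Answer: 6

Derivation:
After op 1 paint(4,3,G):
WWWWWW
KKGGGG
KKGGGG
KKWWWW
WWWGWW
WWWWWW
WWWWWW
After op 2 paint(2,3,Y):
WWWWWW
KKGGGG
KKGYGG
KKWWWW
WWWGWW
WWWWWW
WWWWWW
After op 3 fill(0,2,Y) [6 cells changed]:
YYYYYY
KKGGGG
KKGYGG
KKWWWW
WWWGWW
WWWWWW
WWWWWW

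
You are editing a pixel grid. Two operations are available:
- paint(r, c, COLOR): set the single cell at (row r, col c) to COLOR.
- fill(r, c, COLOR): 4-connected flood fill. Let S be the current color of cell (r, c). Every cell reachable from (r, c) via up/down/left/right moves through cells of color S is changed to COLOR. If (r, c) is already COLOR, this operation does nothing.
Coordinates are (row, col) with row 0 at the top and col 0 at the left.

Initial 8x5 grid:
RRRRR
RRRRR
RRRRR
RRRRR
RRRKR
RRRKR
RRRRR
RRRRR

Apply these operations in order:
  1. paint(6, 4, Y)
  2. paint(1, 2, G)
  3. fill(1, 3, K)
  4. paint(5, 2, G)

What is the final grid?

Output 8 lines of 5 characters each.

After op 1 paint(6,4,Y):
RRRRR
RRRRR
RRRRR
RRRRR
RRRKR
RRRKR
RRRRY
RRRRR
After op 2 paint(1,2,G):
RRRRR
RRGRR
RRRRR
RRRRR
RRRKR
RRRKR
RRRRY
RRRRR
After op 3 fill(1,3,K) [36 cells changed]:
KKKKK
KKGKK
KKKKK
KKKKK
KKKKK
KKKKK
KKKKY
KKKKK
After op 4 paint(5,2,G):
KKKKK
KKGKK
KKKKK
KKKKK
KKKKK
KKGKK
KKKKY
KKKKK

Answer: KKKKK
KKGKK
KKKKK
KKKKK
KKKKK
KKGKK
KKKKY
KKKKK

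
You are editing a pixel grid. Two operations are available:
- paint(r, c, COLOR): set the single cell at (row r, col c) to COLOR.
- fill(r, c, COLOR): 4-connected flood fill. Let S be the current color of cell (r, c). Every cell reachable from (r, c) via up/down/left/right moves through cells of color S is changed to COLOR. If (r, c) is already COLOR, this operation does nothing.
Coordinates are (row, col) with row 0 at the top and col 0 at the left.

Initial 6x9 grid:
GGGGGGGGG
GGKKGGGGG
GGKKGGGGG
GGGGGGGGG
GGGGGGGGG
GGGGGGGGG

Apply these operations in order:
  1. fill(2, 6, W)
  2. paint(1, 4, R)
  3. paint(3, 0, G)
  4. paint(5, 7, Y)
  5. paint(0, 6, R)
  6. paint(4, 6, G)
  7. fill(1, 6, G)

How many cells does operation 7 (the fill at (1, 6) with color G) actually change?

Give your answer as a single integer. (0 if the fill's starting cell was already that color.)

After op 1 fill(2,6,W) [50 cells changed]:
WWWWWWWWW
WWKKWWWWW
WWKKWWWWW
WWWWWWWWW
WWWWWWWWW
WWWWWWWWW
After op 2 paint(1,4,R):
WWWWWWWWW
WWKKRWWWW
WWKKWWWWW
WWWWWWWWW
WWWWWWWWW
WWWWWWWWW
After op 3 paint(3,0,G):
WWWWWWWWW
WWKKRWWWW
WWKKWWWWW
GWWWWWWWW
WWWWWWWWW
WWWWWWWWW
After op 4 paint(5,7,Y):
WWWWWWWWW
WWKKRWWWW
WWKKWWWWW
GWWWWWWWW
WWWWWWWWW
WWWWWWWYW
After op 5 paint(0,6,R):
WWWWWWRWW
WWKKRWWWW
WWKKWWWWW
GWWWWWWWW
WWWWWWWWW
WWWWWWWYW
After op 6 paint(4,6,G):
WWWWWWRWW
WWKKRWWWW
WWKKWWWWW
GWWWWWWWW
WWWWWWGWW
WWWWWWWYW
After op 7 fill(1,6,G) [45 cells changed]:
GGGGGGRGG
GGKKRGGGG
GGKKGGGGG
GGGGGGGGG
GGGGGGGGG
GGGGGGGYG

Answer: 45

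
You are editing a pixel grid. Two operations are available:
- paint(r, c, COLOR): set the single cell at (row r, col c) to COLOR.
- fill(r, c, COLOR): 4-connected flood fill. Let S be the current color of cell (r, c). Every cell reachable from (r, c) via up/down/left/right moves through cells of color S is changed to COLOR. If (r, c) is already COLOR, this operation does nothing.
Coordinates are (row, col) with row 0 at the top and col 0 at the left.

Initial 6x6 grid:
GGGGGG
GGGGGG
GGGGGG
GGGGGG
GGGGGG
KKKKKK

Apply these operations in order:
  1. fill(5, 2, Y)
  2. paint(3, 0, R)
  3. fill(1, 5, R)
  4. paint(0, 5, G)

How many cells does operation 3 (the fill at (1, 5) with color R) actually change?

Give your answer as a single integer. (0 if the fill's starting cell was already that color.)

Answer: 29

Derivation:
After op 1 fill(5,2,Y) [6 cells changed]:
GGGGGG
GGGGGG
GGGGGG
GGGGGG
GGGGGG
YYYYYY
After op 2 paint(3,0,R):
GGGGGG
GGGGGG
GGGGGG
RGGGGG
GGGGGG
YYYYYY
After op 3 fill(1,5,R) [29 cells changed]:
RRRRRR
RRRRRR
RRRRRR
RRRRRR
RRRRRR
YYYYYY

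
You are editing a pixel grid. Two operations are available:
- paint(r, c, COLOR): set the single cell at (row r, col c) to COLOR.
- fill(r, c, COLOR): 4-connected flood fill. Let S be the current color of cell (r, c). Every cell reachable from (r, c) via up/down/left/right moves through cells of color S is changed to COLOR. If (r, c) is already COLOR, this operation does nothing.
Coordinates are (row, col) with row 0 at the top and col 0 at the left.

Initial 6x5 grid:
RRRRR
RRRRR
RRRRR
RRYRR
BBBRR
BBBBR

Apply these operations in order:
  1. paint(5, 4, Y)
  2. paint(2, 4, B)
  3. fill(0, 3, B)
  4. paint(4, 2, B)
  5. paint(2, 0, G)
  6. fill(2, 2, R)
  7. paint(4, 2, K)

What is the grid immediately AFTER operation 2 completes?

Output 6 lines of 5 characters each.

Answer: RRRRR
RRRRR
RRRRB
RRYRR
BBBRR
BBBBY

Derivation:
After op 1 paint(5,4,Y):
RRRRR
RRRRR
RRRRR
RRYRR
BBBRR
BBBBY
After op 2 paint(2,4,B):
RRRRR
RRRRR
RRRRB
RRYRR
BBBRR
BBBBY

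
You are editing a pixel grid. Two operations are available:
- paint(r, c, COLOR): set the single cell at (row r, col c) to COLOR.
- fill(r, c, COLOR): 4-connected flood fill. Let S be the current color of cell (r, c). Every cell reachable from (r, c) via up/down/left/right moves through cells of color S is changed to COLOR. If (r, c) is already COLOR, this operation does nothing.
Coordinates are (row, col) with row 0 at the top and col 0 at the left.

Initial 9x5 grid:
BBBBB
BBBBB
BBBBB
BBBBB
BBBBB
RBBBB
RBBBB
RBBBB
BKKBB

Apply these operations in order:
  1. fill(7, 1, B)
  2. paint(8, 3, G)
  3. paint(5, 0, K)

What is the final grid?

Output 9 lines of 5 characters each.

Answer: BBBBB
BBBBB
BBBBB
BBBBB
BBBBB
KBBBB
RBBBB
RBBBB
BKKGB

Derivation:
After op 1 fill(7,1,B) [0 cells changed]:
BBBBB
BBBBB
BBBBB
BBBBB
BBBBB
RBBBB
RBBBB
RBBBB
BKKBB
After op 2 paint(8,3,G):
BBBBB
BBBBB
BBBBB
BBBBB
BBBBB
RBBBB
RBBBB
RBBBB
BKKGB
After op 3 paint(5,0,K):
BBBBB
BBBBB
BBBBB
BBBBB
BBBBB
KBBBB
RBBBB
RBBBB
BKKGB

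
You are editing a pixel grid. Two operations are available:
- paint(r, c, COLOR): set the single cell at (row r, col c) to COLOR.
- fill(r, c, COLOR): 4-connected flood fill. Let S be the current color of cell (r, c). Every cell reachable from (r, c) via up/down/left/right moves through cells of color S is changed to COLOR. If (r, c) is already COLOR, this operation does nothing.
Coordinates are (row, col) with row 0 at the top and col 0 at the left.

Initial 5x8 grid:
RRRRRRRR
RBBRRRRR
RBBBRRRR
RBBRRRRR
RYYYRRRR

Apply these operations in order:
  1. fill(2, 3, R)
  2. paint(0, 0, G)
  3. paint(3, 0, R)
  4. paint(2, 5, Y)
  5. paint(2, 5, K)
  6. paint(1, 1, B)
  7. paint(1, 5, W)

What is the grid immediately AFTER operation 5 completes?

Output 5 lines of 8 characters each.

Answer: GRRRRRRR
RRRRRRRR
RRRRRKRR
RRRRRRRR
RYYYRRRR

Derivation:
After op 1 fill(2,3,R) [7 cells changed]:
RRRRRRRR
RRRRRRRR
RRRRRRRR
RRRRRRRR
RYYYRRRR
After op 2 paint(0,0,G):
GRRRRRRR
RRRRRRRR
RRRRRRRR
RRRRRRRR
RYYYRRRR
After op 3 paint(3,0,R):
GRRRRRRR
RRRRRRRR
RRRRRRRR
RRRRRRRR
RYYYRRRR
After op 4 paint(2,5,Y):
GRRRRRRR
RRRRRRRR
RRRRRYRR
RRRRRRRR
RYYYRRRR
After op 5 paint(2,5,K):
GRRRRRRR
RRRRRRRR
RRRRRKRR
RRRRRRRR
RYYYRRRR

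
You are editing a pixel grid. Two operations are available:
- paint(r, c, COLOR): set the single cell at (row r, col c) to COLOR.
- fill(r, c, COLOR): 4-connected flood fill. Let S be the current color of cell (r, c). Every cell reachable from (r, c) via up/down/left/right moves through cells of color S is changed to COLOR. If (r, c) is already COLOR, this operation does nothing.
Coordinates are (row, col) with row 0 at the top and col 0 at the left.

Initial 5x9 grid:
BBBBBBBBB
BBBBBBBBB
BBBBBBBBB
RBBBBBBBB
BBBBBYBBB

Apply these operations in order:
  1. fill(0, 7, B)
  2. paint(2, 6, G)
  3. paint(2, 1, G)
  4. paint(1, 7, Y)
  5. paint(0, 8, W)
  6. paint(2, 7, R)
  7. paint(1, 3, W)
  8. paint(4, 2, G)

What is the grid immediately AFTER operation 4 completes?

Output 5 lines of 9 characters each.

After op 1 fill(0,7,B) [0 cells changed]:
BBBBBBBBB
BBBBBBBBB
BBBBBBBBB
RBBBBBBBB
BBBBBYBBB
After op 2 paint(2,6,G):
BBBBBBBBB
BBBBBBBBB
BBBBBBGBB
RBBBBBBBB
BBBBBYBBB
After op 3 paint(2,1,G):
BBBBBBBBB
BBBBBBBBB
BGBBBBGBB
RBBBBBBBB
BBBBBYBBB
After op 4 paint(1,7,Y):
BBBBBBBBB
BBBBBBBYB
BGBBBBGBB
RBBBBBBBB
BBBBBYBBB

Answer: BBBBBBBBB
BBBBBBBYB
BGBBBBGBB
RBBBBBBBB
BBBBBYBBB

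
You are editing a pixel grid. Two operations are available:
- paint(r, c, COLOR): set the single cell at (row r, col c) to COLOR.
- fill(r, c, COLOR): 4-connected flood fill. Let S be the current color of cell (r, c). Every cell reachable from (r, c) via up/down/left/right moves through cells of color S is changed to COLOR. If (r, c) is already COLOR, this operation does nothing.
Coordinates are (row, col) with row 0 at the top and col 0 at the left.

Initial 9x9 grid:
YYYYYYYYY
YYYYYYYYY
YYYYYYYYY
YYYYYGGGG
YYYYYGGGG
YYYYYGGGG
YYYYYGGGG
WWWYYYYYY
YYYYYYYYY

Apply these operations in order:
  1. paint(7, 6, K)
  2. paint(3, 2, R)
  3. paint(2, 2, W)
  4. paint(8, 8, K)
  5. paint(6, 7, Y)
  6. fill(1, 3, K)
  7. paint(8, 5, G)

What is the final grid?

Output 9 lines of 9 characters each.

After op 1 paint(7,6,K):
YYYYYYYYY
YYYYYYYYY
YYYYYYYYY
YYYYYGGGG
YYYYYGGGG
YYYYYGGGG
YYYYYGGGG
WWWYYYKYY
YYYYYYYYY
After op 2 paint(3,2,R):
YYYYYYYYY
YYYYYYYYY
YYYYYYYYY
YYRYYGGGG
YYYYYGGGG
YYYYYGGGG
YYYYYGGGG
WWWYYYKYY
YYYYYYYYY
After op 3 paint(2,2,W):
YYYYYYYYY
YYYYYYYYY
YYWYYYYYY
YYRYYGGGG
YYYYYGGGG
YYYYYGGGG
YYYYYGGGG
WWWYYYKYY
YYYYYYYYY
After op 4 paint(8,8,K):
YYYYYYYYY
YYYYYYYYY
YYWYYYYYY
YYRYYGGGG
YYYYYGGGG
YYYYYGGGG
YYYYYGGGG
WWWYYYKYY
YYYYYYYYK
After op 5 paint(6,7,Y):
YYYYYYYYY
YYYYYYYYY
YYWYYYYYY
YYRYYGGGG
YYYYYGGGG
YYYYYGGGG
YYYYYGGYG
WWWYYYKYY
YYYYYYYYK
After op 6 fill(1,3,K) [59 cells changed]:
KKKKKKKKK
KKKKKKKKK
KKWKKKKKK
KKRKKGGGG
KKKKKGGGG
KKKKKGGGG
KKKKKGGKG
WWWKKKKKK
KKKKKKKKK
After op 7 paint(8,5,G):
KKKKKKKKK
KKKKKKKKK
KKWKKKKKK
KKRKKGGGG
KKKKKGGGG
KKKKKGGGG
KKKKKGGKG
WWWKKKKKK
KKKKKGKKK

Answer: KKKKKKKKK
KKKKKKKKK
KKWKKKKKK
KKRKKGGGG
KKKKKGGGG
KKKKKGGGG
KKKKKGGKG
WWWKKKKKK
KKKKKGKKK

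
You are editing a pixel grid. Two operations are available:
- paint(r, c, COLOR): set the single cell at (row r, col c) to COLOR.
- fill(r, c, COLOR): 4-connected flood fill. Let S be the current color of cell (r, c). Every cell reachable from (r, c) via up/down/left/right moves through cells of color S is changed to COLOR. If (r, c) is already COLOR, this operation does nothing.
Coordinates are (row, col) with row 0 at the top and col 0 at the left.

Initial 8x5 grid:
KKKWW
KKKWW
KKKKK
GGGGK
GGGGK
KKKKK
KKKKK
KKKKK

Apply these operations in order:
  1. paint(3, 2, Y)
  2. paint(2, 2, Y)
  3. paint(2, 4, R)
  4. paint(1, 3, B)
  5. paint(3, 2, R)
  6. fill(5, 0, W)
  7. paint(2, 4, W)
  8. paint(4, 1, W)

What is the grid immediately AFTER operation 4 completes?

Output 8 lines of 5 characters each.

After op 1 paint(3,2,Y):
KKKWW
KKKWW
KKKKK
GGYGK
GGGGK
KKKKK
KKKKK
KKKKK
After op 2 paint(2,2,Y):
KKKWW
KKKWW
KKYKK
GGYGK
GGGGK
KKKKK
KKKKK
KKKKK
After op 3 paint(2,4,R):
KKKWW
KKKWW
KKYKR
GGYGK
GGGGK
KKKKK
KKKKK
KKKKK
After op 4 paint(1,3,B):
KKKWW
KKKBW
KKYKR
GGYGK
GGGGK
KKKKK
KKKKK
KKKKK

Answer: KKKWW
KKKBW
KKYKR
GGYGK
GGGGK
KKKKK
KKKKK
KKKKK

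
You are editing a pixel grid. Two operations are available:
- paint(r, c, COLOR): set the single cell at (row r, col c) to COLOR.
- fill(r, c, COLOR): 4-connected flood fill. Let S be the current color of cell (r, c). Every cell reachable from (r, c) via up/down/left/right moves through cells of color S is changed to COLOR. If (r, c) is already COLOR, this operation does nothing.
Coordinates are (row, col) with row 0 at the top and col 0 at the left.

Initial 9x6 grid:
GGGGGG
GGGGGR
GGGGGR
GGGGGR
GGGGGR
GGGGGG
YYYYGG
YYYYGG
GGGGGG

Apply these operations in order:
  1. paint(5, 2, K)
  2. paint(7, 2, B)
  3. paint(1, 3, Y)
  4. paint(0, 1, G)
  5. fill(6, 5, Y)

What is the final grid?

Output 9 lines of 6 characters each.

Answer: YYYYYY
YYYYYR
YYYYYR
YYYYYR
YYYYYR
YYKYYY
YYYYYY
YYBYYY
YYYYYY

Derivation:
After op 1 paint(5,2,K):
GGGGGG
GGGGGR
GGGGGR
GGGGGR
GGGGGR
GGKGGG
YYYYGG
YYYYGG
GGGGGG
After op 2 paint(7,2,B):
GGGGGG
GGGGGR
GGGGGR
GGGGGR
GGGGGR
GGKGGG
YYYYGG
YYBYGG
GGGGGG
After op 3 paint(1,3,Y):
GGGGGG
GGGYGR
GGGGGR
GGGGGR
GGGGGR
GGKGGG
YYYYGG
YYBYGG
GGGGGG
After op 4 paint(0,1,G):
GGGGGG
GGGYGR
GGGGGR
GGGGGR
GGGGGR
GGKGGG
YYYYGG
YYBYGG
GGGGGG
After op 5 fill(6,5,Y) [40 cells changed]:
YYYYYY
YYYYYR
YYYYYR
YYYYYR
YYYYYR
YYKYYY
YYYYYY
YYBYYY
YYYYYY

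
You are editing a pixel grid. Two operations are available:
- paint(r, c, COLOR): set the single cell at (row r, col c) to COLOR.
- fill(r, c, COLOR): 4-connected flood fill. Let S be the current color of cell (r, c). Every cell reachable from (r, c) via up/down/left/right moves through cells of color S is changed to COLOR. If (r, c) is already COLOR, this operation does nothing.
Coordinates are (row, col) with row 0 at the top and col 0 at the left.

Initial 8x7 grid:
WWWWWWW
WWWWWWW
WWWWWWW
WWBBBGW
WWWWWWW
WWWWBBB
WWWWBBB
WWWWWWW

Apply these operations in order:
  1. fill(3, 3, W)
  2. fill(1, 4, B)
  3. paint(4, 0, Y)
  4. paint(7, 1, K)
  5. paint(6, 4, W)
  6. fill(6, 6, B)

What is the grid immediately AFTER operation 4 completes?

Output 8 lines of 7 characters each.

Answer: BBBBBBB
BBBBBBB
BBBBBBB
BBBBBGB
YBBBBBB
BBBBBBB
BBBBBBB
BKBBBBB

Derivation:
After op 1 fill(3,3,W) [3 cells changed]:
WWWWWWW
WWWWWWW
WWWWWWW
WWWWWGW
WWWWWWW
WWWWBBB
WWWWBBB
WWWWWWW
After op 2 fill(1,4,B) [49 cells changed]:
BBBBBBB
BBBBBBB
BBBBBBB
BBBBBGB
BBBBBBB
BBBBBBB
BBBBBBB
BBBBBBB
After op 3 paint(4,0,Y):
BBBBBBB
BBBBBBB
BBBBBBB
BBBBBGB
YBBBBBB
BBBBBBB
BBBBBBB
BBBBBBB
After op 4 paint(7,1,K):
BBBBBBB
BBBBBBB
BBBBBBB
BBBBBGB
YBBBBBB
BBBBBBB
BBBBBBB
BKBBBBB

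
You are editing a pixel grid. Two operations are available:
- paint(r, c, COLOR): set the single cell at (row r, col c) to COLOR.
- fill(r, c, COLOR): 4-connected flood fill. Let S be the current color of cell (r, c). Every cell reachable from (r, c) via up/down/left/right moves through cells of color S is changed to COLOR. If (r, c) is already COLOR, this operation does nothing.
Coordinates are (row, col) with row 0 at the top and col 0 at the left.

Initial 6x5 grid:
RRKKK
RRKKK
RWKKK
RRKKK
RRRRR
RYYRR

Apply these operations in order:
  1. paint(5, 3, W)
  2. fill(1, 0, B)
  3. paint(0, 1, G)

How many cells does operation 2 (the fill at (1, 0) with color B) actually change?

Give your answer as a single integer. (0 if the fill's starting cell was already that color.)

Answer: 14

Derivation:
After op 1 paint(5,3,W):
RRKKK
RRKKK
RWKKK
RRKKK
RRRRR
RYYWR
After op 2 fill(1,0,B) [14 cells changed]:
BBKKK
BBKKK
BWKKK
BBKKK
BBBBB
BYYWB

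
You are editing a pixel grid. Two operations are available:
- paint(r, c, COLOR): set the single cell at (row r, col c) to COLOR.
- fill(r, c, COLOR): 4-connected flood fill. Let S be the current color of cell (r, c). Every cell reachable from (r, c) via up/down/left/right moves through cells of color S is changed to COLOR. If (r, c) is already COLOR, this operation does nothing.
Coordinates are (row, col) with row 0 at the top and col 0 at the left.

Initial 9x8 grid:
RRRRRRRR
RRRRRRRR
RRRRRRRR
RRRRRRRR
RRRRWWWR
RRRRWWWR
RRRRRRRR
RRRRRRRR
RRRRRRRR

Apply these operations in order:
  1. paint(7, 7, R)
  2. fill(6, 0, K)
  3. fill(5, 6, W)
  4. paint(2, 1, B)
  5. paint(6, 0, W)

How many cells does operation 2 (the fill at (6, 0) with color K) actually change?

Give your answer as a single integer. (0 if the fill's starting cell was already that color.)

After op 1 paint(7,7,R):
RRRRRRRR
RRRRRRRR
RRRRRRRR
RRRRRRRR
RRRRWWWR
RRRRWWWR
RRRRRRRR
RRRRRRRR
RRRRRRRR
After op 2 fill(6,0,K) [66 cells changed]:
KKKKKKKK
KKKKKKKK
KKKKKKKK
KKKKKKKK
KKKKWWWK
KKKKWWWK
KKKKKKKK
KKKKKKKK
KKKKKKKK

Answer: 66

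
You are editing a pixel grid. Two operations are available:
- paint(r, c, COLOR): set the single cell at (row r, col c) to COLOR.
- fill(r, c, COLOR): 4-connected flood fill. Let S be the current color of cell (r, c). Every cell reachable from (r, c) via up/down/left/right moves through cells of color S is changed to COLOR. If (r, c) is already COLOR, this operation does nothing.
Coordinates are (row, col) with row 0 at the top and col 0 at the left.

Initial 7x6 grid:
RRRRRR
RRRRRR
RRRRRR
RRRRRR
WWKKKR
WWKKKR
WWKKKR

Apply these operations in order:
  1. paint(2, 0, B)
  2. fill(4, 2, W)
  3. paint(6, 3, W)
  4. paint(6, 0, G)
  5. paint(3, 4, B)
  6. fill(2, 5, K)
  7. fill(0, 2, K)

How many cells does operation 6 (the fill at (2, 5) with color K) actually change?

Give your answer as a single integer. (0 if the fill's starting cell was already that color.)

Answer: 25

Derivation:
After op 1 paint(2,0,B):
RRRRRR
RRRRRR
BRRRRR
RRRRRR
WWKKKR
WWKKKR
WWKKKR
After op 2 fill(4,2,W) [9 cells changed]:
RRRRRR
RRRRRR
BRRRRR
RRRRRR
WWWWWR
WWWWWR
WWWWWR
After op 3 paint(6,3,W):
RRRRRR
RRRRRR
BRRRRR
RRRRRR
WWWWWR
WWWWWR
WWWWWR
After op 4 paint(6,0,G):
RRRRRR
RRRRRR
BRRRRR
RRRRRR
WWWWWR
WWWWWR
GWWWWR
After op 5 paint(3,4,B):
RRRRRR
RRRRRR
BRRRRR
RRRRBR
WWWWWR
WWWWWR
GWWWWR
After op 6 fill(2,5,K) [25 cells changed]:
KKKKKK
KKKKKK
BKKKKK
KKKKBK
WWWWWK
WWWWWK
GWWWWK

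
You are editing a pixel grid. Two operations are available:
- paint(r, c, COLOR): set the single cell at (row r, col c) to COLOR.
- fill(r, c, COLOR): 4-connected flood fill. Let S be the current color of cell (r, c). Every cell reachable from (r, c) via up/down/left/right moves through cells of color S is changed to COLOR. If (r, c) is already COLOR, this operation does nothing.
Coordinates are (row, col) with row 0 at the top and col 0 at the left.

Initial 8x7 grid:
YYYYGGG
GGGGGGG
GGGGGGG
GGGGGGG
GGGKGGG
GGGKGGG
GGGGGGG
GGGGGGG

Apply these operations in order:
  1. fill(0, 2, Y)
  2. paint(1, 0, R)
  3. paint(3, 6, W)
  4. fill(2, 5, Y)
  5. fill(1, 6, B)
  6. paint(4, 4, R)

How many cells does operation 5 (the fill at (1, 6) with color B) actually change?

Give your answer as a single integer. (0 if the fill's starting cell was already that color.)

After op 1 fill(0,2,Y) [0 cells changed]:
YYYYGGG
GGGGGGG
GGGGGGG
GGGGGGG
GGGKGGG
GGGKGGG
GGGGGGG
GGGGGGG
After op 2 paint(1,0,R):
YYYYGGG
RGGGGGG
GGGGGGG
GGGGGGG
GGGKGGG
GGGKGGG
GGGGGGG
GGGGGGG
After op 3 paint(3,6,W):
YYYYGGG
RGGGGGG
GGGGGGG
GGGGGGW
GGGKGGG
GGGKGGG
GGGGGGG
GGGGGGG
After op 4 fill(2,5,Y) [48 cells changed]:
YYYYYYY
RYYYYYY
YYYYYYY
YYYYYYW
YYYKYYY
YYYKYYY
YYYYYYY
YYYYYYY
After op 5 fill(1,6,B) [52 cells changed]:
BBBBBBB
RBBBBBB
BBBBBBB
BBBBBBW
BBBKBBB
BBBKBBB
BBBBBBB
BBBBBBB

Answer: 52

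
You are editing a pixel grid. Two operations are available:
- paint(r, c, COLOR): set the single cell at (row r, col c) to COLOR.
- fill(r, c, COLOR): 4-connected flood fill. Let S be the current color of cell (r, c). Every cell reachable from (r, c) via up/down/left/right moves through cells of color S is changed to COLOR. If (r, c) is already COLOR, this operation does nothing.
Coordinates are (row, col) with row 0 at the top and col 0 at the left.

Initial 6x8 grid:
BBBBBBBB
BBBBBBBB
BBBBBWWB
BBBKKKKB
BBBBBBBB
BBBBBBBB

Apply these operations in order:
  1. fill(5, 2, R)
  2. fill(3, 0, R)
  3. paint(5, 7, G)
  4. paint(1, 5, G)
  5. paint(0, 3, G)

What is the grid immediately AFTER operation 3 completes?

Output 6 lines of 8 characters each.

After op 1 fill(5,2,R) [42 cells changed]:
RRRRRRRR
RRRRRRRR
RRRRRWWR
RRRKKKKR
RRRRRRRR
RRRRRRRR
After op 2 fill(3,0,R) [0 cells changed]:
RRRRRRRR
RRRRRRRR
RRRRRWWR
RRRKKKKR
RRRRRRRR
RRRRRRRR
After op 3 paint(5,7,G):
RRRRRRRR
RRRRRRRR
RRRRRWWR
RRRKKKKR
RRRRRRRR
RRRRRRRG

Answer: RRRRRRRR
RRRRRRRR
RRRRRWWR
RRRKKKKR
RRRRRRRR
RRRRRRRG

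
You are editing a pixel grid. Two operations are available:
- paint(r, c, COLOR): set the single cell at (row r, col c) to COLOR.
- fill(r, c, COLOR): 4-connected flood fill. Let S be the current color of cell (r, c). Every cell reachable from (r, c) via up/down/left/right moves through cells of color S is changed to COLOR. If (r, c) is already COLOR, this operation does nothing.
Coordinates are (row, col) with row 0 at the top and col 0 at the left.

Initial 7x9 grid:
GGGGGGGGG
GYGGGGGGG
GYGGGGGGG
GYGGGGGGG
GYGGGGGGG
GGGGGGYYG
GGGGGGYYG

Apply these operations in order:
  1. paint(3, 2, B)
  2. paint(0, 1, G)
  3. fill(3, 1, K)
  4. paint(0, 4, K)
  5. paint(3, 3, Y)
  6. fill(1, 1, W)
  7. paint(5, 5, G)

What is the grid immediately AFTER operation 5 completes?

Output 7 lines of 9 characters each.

Answer: GGGGKGGGG
GKGGGGGGG
GKGGGGGGG
GKBYGGGGG
GKGGGGGGG
GGGGGGYYG
GGGGGGYYG

Derivation:
After op 1 paint(3,2,B):
GGGGGGGGG
GYGGGGGGG
GYGGGGGGG
GYBGGGGGG
GYGGGGGGG
GGGGGGYYG
GGGGGGYYG
After op 2 paint(0,1,G):
GGGGGGGGG
GYGGGGGGG
GYGGGGGGG
GYBGGGGGG
GYGGGGGGG
GGGGGGYYG
GGGGGGYYG
After op 3 fill(3,1,K) [4 cells changed]:
GGGGGGGGG
GKGGGGGGG
GKGGGGGGG
GKBGGGGGG
GKGGGGGGG
GGGGGGYYG
GGGGGGYYG
After op 4 paint(0,4,K):
GGGGKGGGG
GKGGGGGGG
GKGGGGGGG
GKBGGGGGG
GKGGGGGGG
GGGGGGYYG
GGGGGGYYG
After op 5 paint(3,3,Y):
GGGGKGGGG
GKGGGGGGG
GKGGGGGGG
GKBYGGGGG
GKGGGGGGG
GGGGGGYYG
GGGGGGYYG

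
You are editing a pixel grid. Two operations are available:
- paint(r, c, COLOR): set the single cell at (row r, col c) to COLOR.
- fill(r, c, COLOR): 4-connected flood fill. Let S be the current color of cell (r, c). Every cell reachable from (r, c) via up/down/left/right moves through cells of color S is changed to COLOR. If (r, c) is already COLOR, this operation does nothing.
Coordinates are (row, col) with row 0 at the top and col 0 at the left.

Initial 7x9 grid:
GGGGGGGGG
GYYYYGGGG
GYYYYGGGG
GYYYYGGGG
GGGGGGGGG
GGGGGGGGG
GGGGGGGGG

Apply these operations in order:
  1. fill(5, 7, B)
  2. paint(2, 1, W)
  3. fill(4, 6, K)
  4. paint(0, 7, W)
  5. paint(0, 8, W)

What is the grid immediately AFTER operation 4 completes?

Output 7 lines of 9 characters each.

Answer: KKKKKKKWK
KYYYYKKKK
KWYYYKKKK
KYYYYKKKK
KKKKKKKKK
KKKKKKKKK
KKKKKKKKK

Derivation:
After op 1 fill(5,7,B) [51 cells changed]:
BBBBBBBBB
BYYYYBBBB
BYYYYBBBB
BYYYYBBBB
BBBBBBBBB
BBBBBBBBB
BBBBBBBBB
After op 2 paint(2,1,W):
BBBBBBBBB
BYYYYBBBB
BWYYYBBBB
BYYYYBBBB
BBBBBBBBB
BBBBBBBBB
BBBBBBBBB
After op 3 fill(4,6,K) [51 cells changed]:
KKKKKKKKK
KYYYYKKKK
KWYYYKKKK
KYYYYKKKK
KKKKKKKKK
KKKKKKKKK
KKKKKKKKK
After op 4 paint(0,7,W):
KKKKKKKWK
KYYYYKKKK
KWYYYKKKK
KYYYYKKKK
KKKKKKKKK
KKKKKKKKK
KKKKKKKKK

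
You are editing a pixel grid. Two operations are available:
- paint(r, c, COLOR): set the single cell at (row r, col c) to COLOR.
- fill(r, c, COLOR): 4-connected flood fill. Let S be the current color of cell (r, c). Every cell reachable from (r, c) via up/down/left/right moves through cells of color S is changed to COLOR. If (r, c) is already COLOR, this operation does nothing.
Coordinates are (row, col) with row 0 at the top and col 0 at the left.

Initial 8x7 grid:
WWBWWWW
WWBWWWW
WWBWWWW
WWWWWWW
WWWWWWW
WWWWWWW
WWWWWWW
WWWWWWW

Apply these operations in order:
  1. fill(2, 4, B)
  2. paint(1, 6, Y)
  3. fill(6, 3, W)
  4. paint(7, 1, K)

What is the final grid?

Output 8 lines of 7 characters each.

After op 1 fill(2,4,B) [53 cells changed]:
BBBBBBB
BBBBBBB
BBBBBBB
BBBBBBB
BBBBBBB
BBBBBBB
BBBBBBB
BBBBBBB
After op 2 paint(1,6,Y):
BBBBBBB
BBBBBBY
BBBBBBB
BBBBBBB
BBBBBBB
BBBBBBB
BBBBBBB
BBBBBBB
After op 3 fill(6,3,W) [55 cells changed]:
WWWWWWW
WWWWWWY
WWWWWWW
WWWWWWW
WWWWWWW
WWWWWWW
WWWWWWW
WWWWWWW
After op 4 paint(7,1,K):
WWWWWWW
WWWWWWY
WWWWWWW
WWWWWWW
WWWWWWW
WWWWWWW
WWWWWWW
WKWWWWW

Answer: WWWWWWW
WWWWWWY
WWWWWWW
WWWWWWW
WWWWWWW
WWWWWWW
WWWWWWW
WKWWWWW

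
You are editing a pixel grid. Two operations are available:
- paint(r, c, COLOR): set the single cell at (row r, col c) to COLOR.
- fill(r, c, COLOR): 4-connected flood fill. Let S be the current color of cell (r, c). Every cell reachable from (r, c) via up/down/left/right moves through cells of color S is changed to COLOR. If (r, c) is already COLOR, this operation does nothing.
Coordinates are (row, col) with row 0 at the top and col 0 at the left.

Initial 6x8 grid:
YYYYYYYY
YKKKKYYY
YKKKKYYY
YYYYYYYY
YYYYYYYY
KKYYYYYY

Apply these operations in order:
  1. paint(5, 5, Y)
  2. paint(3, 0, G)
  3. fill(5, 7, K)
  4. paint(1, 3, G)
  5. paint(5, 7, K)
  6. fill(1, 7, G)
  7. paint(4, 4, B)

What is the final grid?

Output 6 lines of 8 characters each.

Answer: GGGGGGGG
GGGGGGGG
GGGGGGGG
GGGGGGGG
GGGGBGGG
GGGGGGGG

Derivation:
After op 1 paint(5,5,Y):
YYYYYYYY
YKKKKYYY
YKKKKYYY
YYYYYYYY
YYYYYYYY
KKYYYYYY
After op 2 paint(3,0,G):
YYYYYYYY
YKKKKYYY
YKKKKYYY
GYYYYYYY
YYYYYYYY
KKYYYYYY
After op 3 fill(5,7,K) [37 cells changed]:
KKKKKKKK
KKKKKKKK
KKKKKKKK
GKKKKKKK
KKKKKKKK
KKKKKKKK
After op 4 paint(1,3,G):
KKKKKKKK
KKKGKKKK
KKKKKKKK
GKKKKKKK
KKKKKKKK
KKKKKKKK
After op 5 paint(5,7,K):
KKKKKKKK
KKKGKKKK
KKKKKKKK
GKKKKKKK
KKKKKKKK
KKKKKKKK
After op 6 fill(1,7,G) [46 cells changed]:
GGGGGGGG
GGGGGGGG
GGGGGGGG
GGGGGGGG
GGGGGGGG
GGGGGGGG
After op 7 paint(4,4,B):
GGGGGGGG
GGGGGGGG
GGGGGGGG
GGGGGGGG
GGGGBGGG
GGGGGGGG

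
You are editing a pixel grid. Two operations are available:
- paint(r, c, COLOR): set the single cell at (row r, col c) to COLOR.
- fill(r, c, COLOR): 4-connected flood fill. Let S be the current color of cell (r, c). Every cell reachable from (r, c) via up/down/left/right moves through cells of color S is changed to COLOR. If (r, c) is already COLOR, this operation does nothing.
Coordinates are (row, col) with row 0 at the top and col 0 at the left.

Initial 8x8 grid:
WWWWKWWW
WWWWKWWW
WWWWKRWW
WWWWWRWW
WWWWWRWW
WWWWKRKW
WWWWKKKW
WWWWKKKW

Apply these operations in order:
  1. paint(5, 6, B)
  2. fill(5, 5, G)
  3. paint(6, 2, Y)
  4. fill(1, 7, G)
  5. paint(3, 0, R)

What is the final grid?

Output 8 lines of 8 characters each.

After op 1 paint(5,6,B):
WWWWKWWW
WWWWKWWW
WWWWKRWW
WWWWWRWW
WWWWWRWW
WWWWKRBW
WWWWKKKW
WWWWKKKW
After op 2 fill(5,5,G) [4 cells changed]:
WWWWKWWW
WWWWKWWW
WWWWKGWW
WWWWWGWW
WWWWWGWW
WWWWKGBW
WWWWKKKW
WWWWKKKW
After op 3 paint(6,2,Y):
WWWWKWWW
WWWWKWWW
WWWWKGWW
WWWWWGWW
WWWWWGWW
WWWWKGBW
WWYWKKKW
WWWWKKKW
After op 4 fill(1,7,G) [15 cells changed]:
WWWWKGGG
WWWWKGGG
WWWWKGGG
WWWWWGGG
WWWWWGGG
WWWWKGBG
WWYWKKKG
WWWWKKKG
After op 5 paint(3,0,R):
WWWWKGGG
WWWWKGGG
WWWWKGGG
RWWWWGGG
WWWWWGGG
WWWWKGBG
WWYWKKKG
WWWWKKKG

Answer: WWWWKGGG
WWWWKGGG
WWWWKGGG
RWWWWGGG
WWWWWGGG
WWWWKGBG
WWYWKKKG
WWWWKKKG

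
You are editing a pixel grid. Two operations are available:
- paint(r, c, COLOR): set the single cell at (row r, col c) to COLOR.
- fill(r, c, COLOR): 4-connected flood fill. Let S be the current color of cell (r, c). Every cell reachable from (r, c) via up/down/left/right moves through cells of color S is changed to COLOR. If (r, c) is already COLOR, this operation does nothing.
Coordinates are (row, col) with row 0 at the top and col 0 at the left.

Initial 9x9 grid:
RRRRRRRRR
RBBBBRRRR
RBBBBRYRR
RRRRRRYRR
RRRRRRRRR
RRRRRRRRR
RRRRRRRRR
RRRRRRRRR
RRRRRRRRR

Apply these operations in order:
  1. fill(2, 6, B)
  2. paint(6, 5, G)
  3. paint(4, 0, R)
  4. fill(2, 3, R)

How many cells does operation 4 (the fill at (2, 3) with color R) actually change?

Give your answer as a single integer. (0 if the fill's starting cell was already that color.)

Answer: 8

Derivation:
After op 1 fill(2,6,B) [2 cells changed]:
RRRRRRRRR
RBBBBRRRR
RBBBBRBRR
RRRRRRBRR
RRRRRRRRR
RRRRRRRRR
RRRRRRRRR
RRRRRRRRR
RRRRRRRRR
After op 2 paint(6,5,G):
RRRRRRRRR
RBBBBRRRR
RBBBBRBRR
RRRRRRBRR
RRRRRRRRR
RRRRRRRRR
RRRRRGRRR
RRRRRRRRR
RRRRRRRRR
After op 3 paint(4,0,R):
RRRRRRRRR
RBBBBRRRR
RBBBBRBRR
RRRRRRBRR
RRRRRRRRR
RRRRRRRRR
RRRRRGRRR
RRRRRRRRR
RRRRRRRRR
After op 4 fill(2,3,R) [8 cells changed]:
RRRRRRRRR
RRRRRRRRR
RRRRRRBRR
RRRRRRBRR
RRRRRRRRR
RRRRRRRRR
RRRRRGRRR
RRRRRRRRR
RRRRRRRRR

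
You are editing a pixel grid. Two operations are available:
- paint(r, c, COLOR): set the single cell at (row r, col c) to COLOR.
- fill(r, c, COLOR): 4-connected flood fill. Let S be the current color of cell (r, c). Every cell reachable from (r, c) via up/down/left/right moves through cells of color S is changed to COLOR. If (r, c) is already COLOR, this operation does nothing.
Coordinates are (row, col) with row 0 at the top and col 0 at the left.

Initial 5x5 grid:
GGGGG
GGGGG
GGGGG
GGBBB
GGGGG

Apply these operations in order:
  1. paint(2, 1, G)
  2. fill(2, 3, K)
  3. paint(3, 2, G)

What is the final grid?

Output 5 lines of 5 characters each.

Answer: KKKKK
KKKKK
KKKKK
KKGBB
KKKKK

Derivation:
After op 1 paint(2,1,G):
GGGGG
GGGGG
GGGGG
GGBBB
GGGGG
After op 2 fill(2,3,K) [22 cells changed]:
KKKKK
KKKKK
KKKKK
KKBBB
KKKKK
After op 3 paint(3,2,G):
KKKKK
KKKKK
KKKKK
KKGBB
KKKKK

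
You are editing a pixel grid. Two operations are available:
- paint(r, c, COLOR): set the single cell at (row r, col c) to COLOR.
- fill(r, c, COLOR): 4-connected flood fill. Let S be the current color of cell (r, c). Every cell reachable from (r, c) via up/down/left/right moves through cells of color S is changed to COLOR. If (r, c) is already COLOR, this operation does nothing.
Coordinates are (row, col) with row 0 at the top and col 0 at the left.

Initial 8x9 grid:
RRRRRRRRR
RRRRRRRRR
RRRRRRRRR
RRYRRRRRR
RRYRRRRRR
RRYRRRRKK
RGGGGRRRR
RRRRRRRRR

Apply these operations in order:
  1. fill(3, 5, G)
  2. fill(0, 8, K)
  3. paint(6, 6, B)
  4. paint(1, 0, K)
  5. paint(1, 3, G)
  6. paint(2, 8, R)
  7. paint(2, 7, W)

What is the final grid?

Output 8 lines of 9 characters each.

After op 1 fill(3,5,G) [63 cells changed]:
GGGGGGGGG
GGGGGGGGG
GGGGGGGGG
GGYGGGGGG
GGYGGGGGG
GGYGGGGKK
GGGGGGGGG
GGGGGGGGG
After op 2 fill(0,8,K) [67 cells changed]:
KKKKKKKKK
KKKKKKKKK
KKKKKKKKK
KKYKKKKKK
KKYKKKKKK
KKYKKKKKK
KKKKKKKKK
KKKKKKKKK
After op 3 paint(6,6,B):
KKKKKKKKK
KKKKKKKKK
KKKKKKKKK
KKYKKKKKK
KKYKKKKKK
KKYKKKKKK
KKKKKKBKK
KKKKKKKKK
After op 4 paint(1,0,K):
KKKKKKKKK
KKKKKKKKK
KKKKKKKKK
KKYKKKKKK
KKYKKKKKK
KKYKKKKKK
KKKKKKBKK
KKKKKKKKK
After op 5 paint(1,3,G):
KKKKKKKKK
KKKGKKKKK
KKKKKKKKK
KKYKKKKKK
KKYKKKKKK
KKYKKKKKK
KKKKKKBKK
KKKKKKKKK
After op 6 paint(2,8,R):
KKKKKKKKK
KKKGKKKKK
KKKKKKKKR
KKYKKKKKK
KKYKKKKKK
KKYKKKKKK
KKKKKKBKK
KKKKKKKKK
After op 7 paint(2,7,W):
KKKKKKKKK
KKKGKKKKK
KKKKKKKWR
KKYKKKKKK
KKYKKKKKK
KKYKKKKKK
KKKKKKBKK
KKKKKKKKK

Answer: KKKKKKKKK
KKKGKKKKK
KKKKKKKWR
KKYKKKKKK
KKYKKKKKK
KKYKKKKKK
KKKKKKBKK
KKKKKKKKK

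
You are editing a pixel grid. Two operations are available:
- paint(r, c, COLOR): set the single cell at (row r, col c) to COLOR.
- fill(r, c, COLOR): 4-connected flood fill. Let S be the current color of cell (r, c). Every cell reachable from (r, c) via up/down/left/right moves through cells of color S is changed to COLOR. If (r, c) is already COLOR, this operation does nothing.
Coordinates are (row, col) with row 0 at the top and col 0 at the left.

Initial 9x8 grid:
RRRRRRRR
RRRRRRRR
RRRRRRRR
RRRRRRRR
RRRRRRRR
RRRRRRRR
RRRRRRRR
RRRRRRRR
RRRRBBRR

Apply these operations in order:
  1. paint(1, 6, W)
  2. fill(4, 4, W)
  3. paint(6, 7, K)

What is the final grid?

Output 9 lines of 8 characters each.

Answer: WWWWWWWW
WWWWWWWW
WWWWWWWW
WWWWWWWW
WWWWWWWW
WWWWWWWW
WWWWWWWK
WWWWWWWW
WWWWBBWW

Derivation:
After op 1 paint(1,6,W):
RRRRRRRR
RRRRRRWR
RRRRRRRR
RRRRRRRR
RRRRRRRR
RRRRRRRR
RRRRRRRR
RRRRRRRR
RRRRBBRR
After op 2 fill(4,4,W) [69 cells changed]:
WWWWWWWW
WWWWWWWW
WWWWWWWW
WWWWWWWW
WWWWWWWW
WWWWWWWW
WWWWWWWW
WWWWWWWW
WWWWBBWW
After op 3 paint(6,7,K):
WWWWWWWW
WWWWWWWW
WWWWWWWW
WWWWWWWW
WWWWWWWW
WWWWWWWW
WWWWWWWK
WWWWWWWW
WWWWBBWW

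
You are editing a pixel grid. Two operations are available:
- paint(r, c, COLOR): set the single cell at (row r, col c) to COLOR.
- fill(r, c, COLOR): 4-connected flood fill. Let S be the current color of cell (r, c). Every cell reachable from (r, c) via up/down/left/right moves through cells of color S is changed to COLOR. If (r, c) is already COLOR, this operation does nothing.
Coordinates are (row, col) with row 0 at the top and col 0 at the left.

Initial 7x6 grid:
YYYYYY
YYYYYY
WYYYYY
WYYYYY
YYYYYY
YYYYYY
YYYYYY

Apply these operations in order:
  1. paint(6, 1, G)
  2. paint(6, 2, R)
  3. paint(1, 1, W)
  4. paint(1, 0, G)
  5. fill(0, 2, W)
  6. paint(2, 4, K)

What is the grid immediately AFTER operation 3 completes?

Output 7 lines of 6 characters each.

After op 1 paint(6,1,G):
YYYYYY
YYYYYY
WYYYYY
WYYYYY
YYYYYY
YYYYYY
YGYYYY
After op 2 paint(6,2,R):
YYYYYY
YYYYYY
WYYYYY
WYYYYY
YYYYYY
YYYYYY
YGRYYY
After op 3 paint(1,1,W):
YYYYYY
YWYYYY
WYYYYY
WYYYYY
YYYYYY
YYYYYY
YGRYYY

Answer: YYYYYY
YWYYYY
WYYYYY
WYYYYY
YYYYYY
YYYYYY
YGRYYY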